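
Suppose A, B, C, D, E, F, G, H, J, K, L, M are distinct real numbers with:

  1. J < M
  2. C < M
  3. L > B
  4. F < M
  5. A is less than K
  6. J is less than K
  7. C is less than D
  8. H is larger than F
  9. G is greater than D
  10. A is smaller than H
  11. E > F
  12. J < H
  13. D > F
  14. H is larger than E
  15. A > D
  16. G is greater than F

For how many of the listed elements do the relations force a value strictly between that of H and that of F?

Chaining upward from F reaches: E, D, G, M, A, K.
Chaining downward from H reaches: C, J, E, D, A.
Strictly between F and H are those in both lists: E, D, A — 3 elements.

3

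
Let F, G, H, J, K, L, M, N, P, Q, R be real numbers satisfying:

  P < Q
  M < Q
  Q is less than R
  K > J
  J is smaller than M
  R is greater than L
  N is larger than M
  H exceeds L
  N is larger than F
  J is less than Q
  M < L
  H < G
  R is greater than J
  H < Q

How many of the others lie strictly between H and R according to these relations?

1

The relations place H below R. An element lies strictly between them when it is forced above H and also forced below R.
Above H: {G, Q}. Below R: {J, M, L, P, Q}.
Intersection: {Q} — 1.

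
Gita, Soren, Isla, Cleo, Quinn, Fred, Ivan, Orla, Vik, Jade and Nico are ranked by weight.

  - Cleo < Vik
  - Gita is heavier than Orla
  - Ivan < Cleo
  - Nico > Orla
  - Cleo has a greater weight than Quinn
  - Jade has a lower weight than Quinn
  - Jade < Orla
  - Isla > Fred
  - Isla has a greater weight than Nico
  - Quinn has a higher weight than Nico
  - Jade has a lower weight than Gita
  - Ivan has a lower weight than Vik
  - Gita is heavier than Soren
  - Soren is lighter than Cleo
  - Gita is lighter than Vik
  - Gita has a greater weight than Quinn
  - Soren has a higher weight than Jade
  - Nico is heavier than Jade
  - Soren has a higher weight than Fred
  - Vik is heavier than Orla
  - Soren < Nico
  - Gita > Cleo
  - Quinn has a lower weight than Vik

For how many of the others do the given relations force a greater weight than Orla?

6

From Orla the given relations immediately reach Nico, Gita, Vik.
From those, Quinn, Isla — 5 in total.
From those, Cleo — 6 in total.
Nothing else is reachable above Orla; 6 in all.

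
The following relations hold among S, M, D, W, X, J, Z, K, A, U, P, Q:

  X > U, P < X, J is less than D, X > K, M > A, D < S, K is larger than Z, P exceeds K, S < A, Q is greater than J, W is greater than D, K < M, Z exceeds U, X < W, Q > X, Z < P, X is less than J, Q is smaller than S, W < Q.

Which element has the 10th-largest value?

K

Piecing the relations together gives one ordering: U < Z < K < P < X < J < D < W < Q < S < A < M.
Counting 10 from the largest end gives K.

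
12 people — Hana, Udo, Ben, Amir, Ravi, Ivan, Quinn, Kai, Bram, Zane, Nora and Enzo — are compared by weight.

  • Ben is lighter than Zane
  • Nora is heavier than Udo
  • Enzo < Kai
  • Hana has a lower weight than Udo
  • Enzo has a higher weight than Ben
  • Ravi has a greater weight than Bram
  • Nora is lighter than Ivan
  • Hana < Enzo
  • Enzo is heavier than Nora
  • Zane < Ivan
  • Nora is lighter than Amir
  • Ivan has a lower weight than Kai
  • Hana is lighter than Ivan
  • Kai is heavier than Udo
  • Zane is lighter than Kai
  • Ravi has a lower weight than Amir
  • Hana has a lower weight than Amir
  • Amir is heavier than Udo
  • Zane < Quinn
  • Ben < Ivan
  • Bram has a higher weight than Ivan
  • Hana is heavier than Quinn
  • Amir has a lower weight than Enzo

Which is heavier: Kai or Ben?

Ben < Zane < Quinn < Hana < Udo < Nora < Ivan < Bram < Ravi < Amir < Enzo < Kai, by transitivity through Zane, Quinn, Hana, Udo, Nora, Ivan, Bram, Ravi, Amir, Enzo.
So Ben < Kai; Kai is the heavier of the two.

Kai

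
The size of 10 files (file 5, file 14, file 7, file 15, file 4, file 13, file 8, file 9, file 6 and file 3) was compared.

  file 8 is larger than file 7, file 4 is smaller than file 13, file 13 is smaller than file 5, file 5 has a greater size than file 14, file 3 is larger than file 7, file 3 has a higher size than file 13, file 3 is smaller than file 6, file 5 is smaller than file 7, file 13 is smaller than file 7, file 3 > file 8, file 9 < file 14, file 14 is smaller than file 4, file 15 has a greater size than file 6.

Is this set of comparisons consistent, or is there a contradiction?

Every relation is compatible with file 9 < file 14 < file 4 < file 13 < file 5 < file 7 < file 8 < file 3 < file 6 < file 15; the set is consistent.

consistent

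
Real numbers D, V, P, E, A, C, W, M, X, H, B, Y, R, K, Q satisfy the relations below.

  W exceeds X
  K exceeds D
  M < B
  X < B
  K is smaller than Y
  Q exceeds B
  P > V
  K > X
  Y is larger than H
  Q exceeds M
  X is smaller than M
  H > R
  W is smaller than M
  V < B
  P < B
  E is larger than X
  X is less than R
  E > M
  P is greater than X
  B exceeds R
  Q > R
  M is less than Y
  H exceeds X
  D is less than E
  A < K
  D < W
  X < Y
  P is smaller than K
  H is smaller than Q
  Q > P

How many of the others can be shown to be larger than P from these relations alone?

4

The elements the relations force above P are B, K, Y, Q — no chain reaches any other.
That is 4.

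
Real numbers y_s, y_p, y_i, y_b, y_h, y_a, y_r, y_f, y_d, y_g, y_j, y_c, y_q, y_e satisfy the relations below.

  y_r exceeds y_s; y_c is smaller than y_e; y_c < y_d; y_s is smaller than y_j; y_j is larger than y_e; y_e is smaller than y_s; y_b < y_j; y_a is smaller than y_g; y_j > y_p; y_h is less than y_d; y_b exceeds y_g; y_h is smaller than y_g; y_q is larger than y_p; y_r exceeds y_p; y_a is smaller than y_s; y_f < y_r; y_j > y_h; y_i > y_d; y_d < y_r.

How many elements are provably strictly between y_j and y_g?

Chaining upward from y_g reaches: y_b.
Chaining downward from y_j reaches: y_h, y_a, y_c, y_e, y_b, y_s, y_p.
Strictly between y_g and y_j are those in both lists: y_b — 1 element.

1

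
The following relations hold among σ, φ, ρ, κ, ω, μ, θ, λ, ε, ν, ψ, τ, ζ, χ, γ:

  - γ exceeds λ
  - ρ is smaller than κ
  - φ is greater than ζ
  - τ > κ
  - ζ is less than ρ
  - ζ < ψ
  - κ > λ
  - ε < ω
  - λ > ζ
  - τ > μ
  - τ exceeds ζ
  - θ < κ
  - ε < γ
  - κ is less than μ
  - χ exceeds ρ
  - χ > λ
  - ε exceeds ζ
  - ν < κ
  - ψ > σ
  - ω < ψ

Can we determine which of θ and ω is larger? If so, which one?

undetermined

Following every chain through θ: above θ we get κ, μ, τ.
ω is not reached, and no chain runs the other way from ω to θ.
So the given relations leave the order of θ and ω undetermined.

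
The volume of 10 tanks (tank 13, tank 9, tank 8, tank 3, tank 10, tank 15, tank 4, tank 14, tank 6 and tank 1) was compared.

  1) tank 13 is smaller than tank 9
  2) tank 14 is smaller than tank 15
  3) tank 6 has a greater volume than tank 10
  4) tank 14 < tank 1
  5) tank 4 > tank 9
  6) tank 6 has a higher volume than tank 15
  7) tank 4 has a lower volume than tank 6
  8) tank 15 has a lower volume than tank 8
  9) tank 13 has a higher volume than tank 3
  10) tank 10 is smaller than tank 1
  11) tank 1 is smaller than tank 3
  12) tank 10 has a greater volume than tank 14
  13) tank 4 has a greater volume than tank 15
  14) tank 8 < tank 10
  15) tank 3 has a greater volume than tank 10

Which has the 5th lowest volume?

tank 1

The consecutive relations fix a unique order: tank 14 < tank 15 < tank 8 < tank 10 < tank 1 < tank 3 < tank 13 < tank 9 < tank 4 < tank 6.
The 5th smallest is tank 1.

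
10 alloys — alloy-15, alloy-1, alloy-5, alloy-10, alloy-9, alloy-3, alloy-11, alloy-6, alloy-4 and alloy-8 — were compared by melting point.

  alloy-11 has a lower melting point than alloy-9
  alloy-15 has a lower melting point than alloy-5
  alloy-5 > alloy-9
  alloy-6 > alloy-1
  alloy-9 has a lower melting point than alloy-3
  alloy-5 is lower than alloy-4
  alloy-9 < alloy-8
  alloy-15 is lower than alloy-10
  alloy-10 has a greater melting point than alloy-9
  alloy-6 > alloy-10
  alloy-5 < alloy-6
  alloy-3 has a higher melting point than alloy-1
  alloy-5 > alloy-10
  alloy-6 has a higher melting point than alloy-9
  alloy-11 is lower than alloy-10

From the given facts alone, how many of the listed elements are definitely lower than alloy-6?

Directly below alloy-6: alloy-9, alloy-1, alloy-10, alloy-5.
One step further: alloy-11, alloy-15 (6 so far).
Nothing else is reachable below alloy-6; 6 in all.

6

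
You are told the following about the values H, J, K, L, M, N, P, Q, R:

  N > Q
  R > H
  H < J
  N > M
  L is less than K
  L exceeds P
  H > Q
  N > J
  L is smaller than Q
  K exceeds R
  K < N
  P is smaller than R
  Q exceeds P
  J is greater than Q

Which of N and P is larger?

N

P < Q and Q < H give P < H.
With H < R: P < Q < H < R.
With R < K: P < Q < H < R < K.
Then K < N extends the chain to N.
So P < N; N is the larger of the two.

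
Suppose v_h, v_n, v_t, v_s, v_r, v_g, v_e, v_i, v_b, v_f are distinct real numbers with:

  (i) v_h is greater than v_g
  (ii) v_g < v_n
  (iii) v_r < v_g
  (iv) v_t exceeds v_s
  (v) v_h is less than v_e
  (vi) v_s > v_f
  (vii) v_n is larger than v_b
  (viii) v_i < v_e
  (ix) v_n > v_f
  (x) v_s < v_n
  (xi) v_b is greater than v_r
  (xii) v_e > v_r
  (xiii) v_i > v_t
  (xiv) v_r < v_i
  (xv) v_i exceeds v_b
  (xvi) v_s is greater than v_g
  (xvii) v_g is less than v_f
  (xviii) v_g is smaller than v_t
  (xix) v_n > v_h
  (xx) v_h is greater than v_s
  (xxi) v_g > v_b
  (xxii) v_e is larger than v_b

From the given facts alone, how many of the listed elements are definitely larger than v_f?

6

From v_f the given relations immediately reach v_s, v_n.
From those, v_t, v_h — 4 in total.
From those, v_i, v_e — 6 in total.
No other element is forced above v_f by the given relations, so the count is 6.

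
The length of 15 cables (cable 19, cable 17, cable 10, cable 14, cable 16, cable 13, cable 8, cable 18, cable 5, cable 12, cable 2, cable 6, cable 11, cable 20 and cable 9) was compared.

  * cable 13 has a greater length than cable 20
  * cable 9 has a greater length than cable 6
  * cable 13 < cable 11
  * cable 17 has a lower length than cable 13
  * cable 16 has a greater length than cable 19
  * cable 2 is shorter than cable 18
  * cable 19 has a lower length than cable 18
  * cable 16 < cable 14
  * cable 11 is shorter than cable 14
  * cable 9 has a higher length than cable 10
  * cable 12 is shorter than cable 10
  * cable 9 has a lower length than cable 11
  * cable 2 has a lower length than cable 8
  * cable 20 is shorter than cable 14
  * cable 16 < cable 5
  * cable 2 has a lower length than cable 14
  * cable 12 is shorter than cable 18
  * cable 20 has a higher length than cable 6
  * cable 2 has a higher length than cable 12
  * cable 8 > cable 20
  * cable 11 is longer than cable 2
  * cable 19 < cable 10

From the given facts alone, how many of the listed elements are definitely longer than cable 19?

7

The elements the relations force above cable 19 are cable 10, cable 9, cable 18, cable 11, cable 16, cable 5, cable 14 — no chain reaches any other.
That is 7.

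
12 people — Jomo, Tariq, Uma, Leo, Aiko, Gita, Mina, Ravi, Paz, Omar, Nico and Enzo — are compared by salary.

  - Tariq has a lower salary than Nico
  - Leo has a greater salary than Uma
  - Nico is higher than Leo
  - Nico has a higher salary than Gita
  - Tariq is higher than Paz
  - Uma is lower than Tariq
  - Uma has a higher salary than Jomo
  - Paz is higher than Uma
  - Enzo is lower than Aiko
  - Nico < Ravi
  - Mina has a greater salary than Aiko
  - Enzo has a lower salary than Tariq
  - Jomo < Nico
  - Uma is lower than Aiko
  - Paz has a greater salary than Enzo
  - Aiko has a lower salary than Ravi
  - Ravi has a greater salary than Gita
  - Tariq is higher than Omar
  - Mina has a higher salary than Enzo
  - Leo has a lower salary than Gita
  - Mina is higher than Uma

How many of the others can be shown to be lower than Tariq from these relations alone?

The elements the relations force below Tariq are Jomo, Enzo, Uma, Omar, Paz — no chain reaches any other.
That is 5.

5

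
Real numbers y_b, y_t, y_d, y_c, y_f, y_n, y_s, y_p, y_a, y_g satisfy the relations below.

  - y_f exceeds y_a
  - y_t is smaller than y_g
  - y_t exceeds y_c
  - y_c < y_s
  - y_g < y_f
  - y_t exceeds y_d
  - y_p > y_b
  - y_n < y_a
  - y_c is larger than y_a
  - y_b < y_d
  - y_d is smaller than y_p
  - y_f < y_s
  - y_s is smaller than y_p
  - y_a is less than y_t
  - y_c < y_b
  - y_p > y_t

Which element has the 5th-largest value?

Chaining the given pairs: y_n < y_a < y_c < y_b < y_d < y_t < y_g < y_f < y_s < y_p.
The 5th largest is y_t.

y_t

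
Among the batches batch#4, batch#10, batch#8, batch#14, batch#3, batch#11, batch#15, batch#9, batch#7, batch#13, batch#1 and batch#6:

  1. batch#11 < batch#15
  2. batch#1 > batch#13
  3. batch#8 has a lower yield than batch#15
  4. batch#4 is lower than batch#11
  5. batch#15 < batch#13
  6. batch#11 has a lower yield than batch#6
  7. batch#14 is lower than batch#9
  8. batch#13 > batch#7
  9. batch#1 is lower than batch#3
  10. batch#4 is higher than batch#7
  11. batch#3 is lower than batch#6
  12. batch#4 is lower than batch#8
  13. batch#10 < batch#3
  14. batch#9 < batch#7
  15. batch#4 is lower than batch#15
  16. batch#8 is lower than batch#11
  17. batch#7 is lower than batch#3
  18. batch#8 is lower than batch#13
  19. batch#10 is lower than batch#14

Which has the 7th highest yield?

batch#8

Piecing the relations together gives one ordering: batch#10 < batch#14 < batch#9 < batch#7 < batch#4 < batch#8 < batch#11 < batch#15 < batch#13 < batch#1 < batch#3 < batch#6.
The 7th largest is batch#8.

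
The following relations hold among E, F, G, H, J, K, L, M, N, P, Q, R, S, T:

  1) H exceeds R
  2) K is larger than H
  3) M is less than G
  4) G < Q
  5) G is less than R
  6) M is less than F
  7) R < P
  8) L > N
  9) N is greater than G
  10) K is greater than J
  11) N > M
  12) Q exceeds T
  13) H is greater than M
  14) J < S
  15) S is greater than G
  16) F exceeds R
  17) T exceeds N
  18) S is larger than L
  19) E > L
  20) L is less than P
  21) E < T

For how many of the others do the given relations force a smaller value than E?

From E the given relations immediately reach L.
From those, N — 2 in total.
From those, M, G — 4 in total.
No other element is forced below E by the given relations, so the count is 4.

4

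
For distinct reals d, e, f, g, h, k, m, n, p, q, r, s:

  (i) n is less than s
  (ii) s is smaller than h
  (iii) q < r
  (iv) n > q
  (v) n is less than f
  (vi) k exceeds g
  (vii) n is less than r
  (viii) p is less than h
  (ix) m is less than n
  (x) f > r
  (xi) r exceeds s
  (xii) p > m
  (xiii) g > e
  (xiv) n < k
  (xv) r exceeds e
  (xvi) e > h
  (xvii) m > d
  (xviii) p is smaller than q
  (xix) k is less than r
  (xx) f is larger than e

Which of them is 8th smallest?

Piecing the relations together gives one ordering: d < m < p < q < n < s < h < e < g < k < r < f.
The 8th smallest is e.

e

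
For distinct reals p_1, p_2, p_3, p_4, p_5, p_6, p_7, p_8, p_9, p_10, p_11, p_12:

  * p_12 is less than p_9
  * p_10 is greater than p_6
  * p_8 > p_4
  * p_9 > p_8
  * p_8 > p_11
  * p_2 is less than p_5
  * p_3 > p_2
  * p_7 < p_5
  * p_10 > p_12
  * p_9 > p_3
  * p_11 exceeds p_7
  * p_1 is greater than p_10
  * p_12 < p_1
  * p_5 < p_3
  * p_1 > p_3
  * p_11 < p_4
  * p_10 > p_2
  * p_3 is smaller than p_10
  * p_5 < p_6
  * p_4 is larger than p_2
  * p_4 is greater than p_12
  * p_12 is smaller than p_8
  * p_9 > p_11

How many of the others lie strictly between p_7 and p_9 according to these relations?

5

The relations place p_7 below p_9. An element lies strictly between them when it is forced above p_7 and also forced below p_9.
Above p_7: {p_5, p_11, p_6, p_4, p_3, p_8, p_10, p_1}. Below p_9: {p_2, p_5, p_12, p_11, p_4, p_3, p_8}.
Intersection: {p_5, p_11, p_4, p_3, p_8} — 5.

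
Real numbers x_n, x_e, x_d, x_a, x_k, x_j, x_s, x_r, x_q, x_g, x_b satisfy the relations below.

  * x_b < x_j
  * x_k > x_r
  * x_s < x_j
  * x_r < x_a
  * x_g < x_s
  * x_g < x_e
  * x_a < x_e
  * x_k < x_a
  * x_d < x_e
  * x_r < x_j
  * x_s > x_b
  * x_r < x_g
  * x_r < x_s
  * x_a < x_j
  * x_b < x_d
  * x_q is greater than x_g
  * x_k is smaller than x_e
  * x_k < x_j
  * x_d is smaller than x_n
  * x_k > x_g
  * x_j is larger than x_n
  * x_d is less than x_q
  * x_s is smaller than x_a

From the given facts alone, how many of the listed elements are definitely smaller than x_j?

The elements the relations force below x_j are x_r, x_g, x_k, x_b, x_s, x_a, x_d, x_n — no chain reaches any other.
That is 8.

8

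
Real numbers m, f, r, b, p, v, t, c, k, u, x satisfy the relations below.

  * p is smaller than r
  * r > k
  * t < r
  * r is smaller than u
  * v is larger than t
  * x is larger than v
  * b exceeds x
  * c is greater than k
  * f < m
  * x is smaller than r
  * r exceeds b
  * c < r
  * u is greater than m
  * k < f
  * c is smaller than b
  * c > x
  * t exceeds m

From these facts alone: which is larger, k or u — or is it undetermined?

The relevant relations are k < f; f < m; m < t; t < v; v < x; x < b; b < r; r < u.
Together: k < f < m < t < v < x < b < r < u.
So u is larger.

u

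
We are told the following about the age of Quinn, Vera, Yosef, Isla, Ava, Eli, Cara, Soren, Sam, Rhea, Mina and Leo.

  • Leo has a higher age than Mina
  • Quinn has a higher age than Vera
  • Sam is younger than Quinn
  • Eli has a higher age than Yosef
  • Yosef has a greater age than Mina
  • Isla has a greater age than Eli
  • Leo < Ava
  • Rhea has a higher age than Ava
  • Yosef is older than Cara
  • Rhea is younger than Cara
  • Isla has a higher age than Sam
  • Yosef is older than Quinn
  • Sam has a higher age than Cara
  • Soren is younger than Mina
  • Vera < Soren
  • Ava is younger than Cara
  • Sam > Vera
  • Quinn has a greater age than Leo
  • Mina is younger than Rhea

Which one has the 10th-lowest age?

Piecing the relations together gives one ordering: Vera < Soren < Mina < Leo < Ava < Rhea < Cara < Sam < Quinn < Yosef < Eli < Isla.
The 10th smallest is Yosef.

Yosef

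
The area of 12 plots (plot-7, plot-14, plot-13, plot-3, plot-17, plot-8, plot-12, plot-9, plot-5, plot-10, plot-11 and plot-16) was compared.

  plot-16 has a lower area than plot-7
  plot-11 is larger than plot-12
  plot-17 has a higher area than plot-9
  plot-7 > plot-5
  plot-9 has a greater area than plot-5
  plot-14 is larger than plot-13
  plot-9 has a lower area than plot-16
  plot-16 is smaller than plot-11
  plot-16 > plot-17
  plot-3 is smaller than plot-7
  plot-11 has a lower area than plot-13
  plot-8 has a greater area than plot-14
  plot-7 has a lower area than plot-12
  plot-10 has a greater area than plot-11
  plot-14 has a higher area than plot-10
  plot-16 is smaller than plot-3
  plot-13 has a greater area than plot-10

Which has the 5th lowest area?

Piecing the relations together gives one ordering: plot-5 < plot-9 < plot-17 < plot-16 < plot-3 < plot-7 < plot-12 < plot-11 < plot-10 < plot-13 < plot-14 < plot-8.
The 5th smallest is plot-3.

plot-3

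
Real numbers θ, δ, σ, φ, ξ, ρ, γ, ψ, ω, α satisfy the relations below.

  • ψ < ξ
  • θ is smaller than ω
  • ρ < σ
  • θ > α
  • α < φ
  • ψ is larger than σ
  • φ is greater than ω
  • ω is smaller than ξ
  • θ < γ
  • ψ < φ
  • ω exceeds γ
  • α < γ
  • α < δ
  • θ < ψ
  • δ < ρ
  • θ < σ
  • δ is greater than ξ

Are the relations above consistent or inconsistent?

Chaining the given relations yields ξ < δ < ρ < σ < ψ, so ξ < ψ. But one relation states ψ < ξ. These cannot both hold.

inconsistent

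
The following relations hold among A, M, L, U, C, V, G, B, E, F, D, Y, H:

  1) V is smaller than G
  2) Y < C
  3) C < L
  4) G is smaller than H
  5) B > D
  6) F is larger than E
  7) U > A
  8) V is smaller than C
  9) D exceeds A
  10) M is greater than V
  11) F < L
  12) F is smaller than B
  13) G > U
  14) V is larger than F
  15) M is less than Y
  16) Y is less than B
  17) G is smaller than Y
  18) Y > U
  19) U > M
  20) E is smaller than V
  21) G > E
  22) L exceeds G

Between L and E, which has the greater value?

Link the given pairs in sequence: E < V; V < M; M < U; U < G; G < Y; Y < C; C < L.
Together: E < V < M < U < G < Y < C < L.
So E < L; L is the larger of the two.

L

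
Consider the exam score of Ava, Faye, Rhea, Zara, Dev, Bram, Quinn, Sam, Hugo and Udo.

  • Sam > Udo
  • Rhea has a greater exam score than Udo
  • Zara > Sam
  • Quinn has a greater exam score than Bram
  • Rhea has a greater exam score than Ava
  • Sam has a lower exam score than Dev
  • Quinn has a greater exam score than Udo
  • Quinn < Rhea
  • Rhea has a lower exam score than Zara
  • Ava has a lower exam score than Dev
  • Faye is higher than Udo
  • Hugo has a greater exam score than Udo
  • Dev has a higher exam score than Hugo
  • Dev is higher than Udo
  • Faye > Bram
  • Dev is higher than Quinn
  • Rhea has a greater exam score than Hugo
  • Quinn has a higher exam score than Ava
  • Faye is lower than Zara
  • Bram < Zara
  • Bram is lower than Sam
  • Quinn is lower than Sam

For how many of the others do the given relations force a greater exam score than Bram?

The elements the relations force above Bram are Quinn, Sam, Rhea, Faye, Dev, Zara — no chain reaches any other.
That is 6.

6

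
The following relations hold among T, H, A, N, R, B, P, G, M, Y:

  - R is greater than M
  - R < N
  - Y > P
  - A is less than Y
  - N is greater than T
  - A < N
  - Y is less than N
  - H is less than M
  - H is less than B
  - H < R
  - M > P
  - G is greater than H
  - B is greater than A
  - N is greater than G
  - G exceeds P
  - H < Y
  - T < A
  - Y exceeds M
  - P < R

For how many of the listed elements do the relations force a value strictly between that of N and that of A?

Chaining upward from A reaches: Y, B.
Chaining downward from N reaches: P, T, H, M, G, Y, R.
Strictly between A and N are those in both lists: Y — 1 element.

1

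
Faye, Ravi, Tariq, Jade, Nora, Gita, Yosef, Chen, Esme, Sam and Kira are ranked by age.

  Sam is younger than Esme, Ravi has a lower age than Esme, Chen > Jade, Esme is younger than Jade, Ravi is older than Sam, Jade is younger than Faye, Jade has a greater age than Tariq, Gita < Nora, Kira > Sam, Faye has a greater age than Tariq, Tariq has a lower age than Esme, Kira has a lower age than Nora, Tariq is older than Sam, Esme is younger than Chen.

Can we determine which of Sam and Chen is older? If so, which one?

Chen

Sam < Ravi < Esme < Jade < Chen, by transitivity through Ravi, Esme, Jade.
So Chen is older.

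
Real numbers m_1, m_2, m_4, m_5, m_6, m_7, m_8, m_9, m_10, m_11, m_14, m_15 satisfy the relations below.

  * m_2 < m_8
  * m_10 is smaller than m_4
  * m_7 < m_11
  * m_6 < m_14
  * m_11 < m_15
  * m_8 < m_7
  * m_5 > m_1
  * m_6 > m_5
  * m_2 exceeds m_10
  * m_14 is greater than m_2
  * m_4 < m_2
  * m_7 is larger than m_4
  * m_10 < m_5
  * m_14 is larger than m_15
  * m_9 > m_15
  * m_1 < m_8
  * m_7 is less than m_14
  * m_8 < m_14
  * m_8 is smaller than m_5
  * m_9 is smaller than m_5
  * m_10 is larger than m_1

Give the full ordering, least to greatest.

m_1 < m_10 < m_4 < m_2 < m_8 < m_7 < m_11 < m_15 < m_9 < m_5 < m_6 < m_14

The consecutive links are each given: m_1 < m_10; m_10 < m_4; m_4 < m_2; m_2 < m_8; m_8 < m_7; m_7 < m_11; m_11 < m_15; m_15 < m_9; m_9 < m_5; m_5 < m_6; m_6 < m_14.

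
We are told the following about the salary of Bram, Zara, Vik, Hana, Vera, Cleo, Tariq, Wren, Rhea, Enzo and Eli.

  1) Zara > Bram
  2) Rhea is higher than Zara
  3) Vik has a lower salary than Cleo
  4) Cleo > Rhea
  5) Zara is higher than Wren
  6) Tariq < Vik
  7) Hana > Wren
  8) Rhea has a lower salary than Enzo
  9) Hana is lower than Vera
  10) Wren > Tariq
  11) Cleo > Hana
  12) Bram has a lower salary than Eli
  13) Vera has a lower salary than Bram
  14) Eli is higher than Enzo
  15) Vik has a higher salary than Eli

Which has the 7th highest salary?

Piecing the relations together gives one ordering: Tariq < Wren < Hana < Vera < Bram < Zara < Rhea < Enzo < Eli < Vik < Cleo.
Counting 7 from the largest end gives Bram.

Bram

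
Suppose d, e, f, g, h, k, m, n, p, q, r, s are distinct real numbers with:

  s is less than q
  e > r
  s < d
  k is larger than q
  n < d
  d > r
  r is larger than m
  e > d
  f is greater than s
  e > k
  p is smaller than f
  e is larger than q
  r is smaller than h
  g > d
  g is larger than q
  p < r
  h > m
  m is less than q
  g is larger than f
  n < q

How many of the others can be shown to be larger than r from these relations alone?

From r the given relations immediately reach d, h, e.
From those, g — 4 in total.
Nothing else is reachable above r; 4 in all.

4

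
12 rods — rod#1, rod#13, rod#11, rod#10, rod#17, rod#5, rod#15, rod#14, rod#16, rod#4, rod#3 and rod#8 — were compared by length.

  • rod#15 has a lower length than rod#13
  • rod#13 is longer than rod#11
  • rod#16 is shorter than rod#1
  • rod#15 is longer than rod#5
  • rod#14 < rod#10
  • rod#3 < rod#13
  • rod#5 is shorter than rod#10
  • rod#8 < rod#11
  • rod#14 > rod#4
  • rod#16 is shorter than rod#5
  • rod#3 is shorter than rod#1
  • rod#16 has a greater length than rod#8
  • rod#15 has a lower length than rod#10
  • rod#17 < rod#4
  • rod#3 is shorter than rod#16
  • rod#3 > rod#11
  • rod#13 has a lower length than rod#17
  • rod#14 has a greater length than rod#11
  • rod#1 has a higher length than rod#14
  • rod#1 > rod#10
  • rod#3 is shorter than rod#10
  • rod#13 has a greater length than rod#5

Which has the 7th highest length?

rod#15

The consecutive relations fix a unique order: rod#8 < rod#11 < rod#3 < rod#16 < rod#5 < rod#15 < rod#13 < rod#17 < rod#4 < rod#14 < rod#10 < rod#1.
The 7th largest is rod#15.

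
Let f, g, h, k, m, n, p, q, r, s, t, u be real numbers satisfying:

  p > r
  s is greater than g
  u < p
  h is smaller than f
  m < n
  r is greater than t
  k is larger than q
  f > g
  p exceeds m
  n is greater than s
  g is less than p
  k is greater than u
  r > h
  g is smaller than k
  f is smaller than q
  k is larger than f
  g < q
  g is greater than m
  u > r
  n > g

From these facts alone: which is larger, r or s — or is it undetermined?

undetermined

Following every chain through s: above s we get n; below s we get m, g.
r is not reached, and no chain runs the other way from r to s.
So the given relations leave the order of s and r undetermined.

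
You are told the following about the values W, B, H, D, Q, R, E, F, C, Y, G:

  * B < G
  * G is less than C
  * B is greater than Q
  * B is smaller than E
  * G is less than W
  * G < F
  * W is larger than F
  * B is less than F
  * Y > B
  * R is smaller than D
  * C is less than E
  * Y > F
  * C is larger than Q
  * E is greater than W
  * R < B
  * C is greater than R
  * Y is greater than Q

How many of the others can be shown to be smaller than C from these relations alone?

4

The elements the relations force below C are Q, R, B, G — no chain reaches any other.
That is 4.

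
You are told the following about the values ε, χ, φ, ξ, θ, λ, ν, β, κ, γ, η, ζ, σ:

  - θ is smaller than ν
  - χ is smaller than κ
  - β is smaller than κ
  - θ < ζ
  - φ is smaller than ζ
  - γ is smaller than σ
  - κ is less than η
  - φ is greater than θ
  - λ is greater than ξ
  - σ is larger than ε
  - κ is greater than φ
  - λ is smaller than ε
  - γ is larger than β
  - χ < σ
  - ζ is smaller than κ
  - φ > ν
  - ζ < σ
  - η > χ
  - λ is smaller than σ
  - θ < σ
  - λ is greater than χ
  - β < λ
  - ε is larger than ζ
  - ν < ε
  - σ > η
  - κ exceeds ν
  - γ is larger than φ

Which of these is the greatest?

Chaining downward from σ: directly below it, χ, θ, ζ, λ, γ, ε, η; then ν, φ, β, ξ, κ.
That covers every other element, and nothing is given above σ, so σ is the greatest.

σ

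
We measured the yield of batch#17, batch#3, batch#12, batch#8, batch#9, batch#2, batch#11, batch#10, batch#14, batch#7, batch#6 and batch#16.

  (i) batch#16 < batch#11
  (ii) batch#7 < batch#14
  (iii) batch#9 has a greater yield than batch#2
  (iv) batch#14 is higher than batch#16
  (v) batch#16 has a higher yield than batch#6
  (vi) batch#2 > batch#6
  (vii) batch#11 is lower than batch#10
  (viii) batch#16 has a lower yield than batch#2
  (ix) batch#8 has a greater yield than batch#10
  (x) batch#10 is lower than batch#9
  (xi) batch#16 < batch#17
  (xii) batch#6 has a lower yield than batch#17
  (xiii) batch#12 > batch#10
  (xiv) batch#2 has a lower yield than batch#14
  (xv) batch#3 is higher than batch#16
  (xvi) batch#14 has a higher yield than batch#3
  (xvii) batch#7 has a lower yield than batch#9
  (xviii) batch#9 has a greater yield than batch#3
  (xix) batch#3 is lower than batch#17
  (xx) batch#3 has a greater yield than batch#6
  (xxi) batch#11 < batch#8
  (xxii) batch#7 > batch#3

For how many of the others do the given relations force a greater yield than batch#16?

10

Directly above batch#16: batch#3, batch#17, batch#2, batch#11, batch#14.
One step further: batch#7, batch#10, batch#9, batch#8 (9 so far).
One step further: batch#12 (10 so far).
No other element is forced above batch#16 by the given relations, so the count is 10.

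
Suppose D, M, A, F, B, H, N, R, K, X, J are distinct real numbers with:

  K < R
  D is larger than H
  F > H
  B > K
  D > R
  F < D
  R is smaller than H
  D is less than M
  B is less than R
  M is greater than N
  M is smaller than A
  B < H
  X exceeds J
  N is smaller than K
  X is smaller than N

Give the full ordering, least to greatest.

J < X < N < K < B < R < H < F < D < M < A

Nothing is placed below J, so it is least; from there J < X; X < N; N < K; K < B; B < R; R < H; H < F; F < D; D < M; M < A, each given directly.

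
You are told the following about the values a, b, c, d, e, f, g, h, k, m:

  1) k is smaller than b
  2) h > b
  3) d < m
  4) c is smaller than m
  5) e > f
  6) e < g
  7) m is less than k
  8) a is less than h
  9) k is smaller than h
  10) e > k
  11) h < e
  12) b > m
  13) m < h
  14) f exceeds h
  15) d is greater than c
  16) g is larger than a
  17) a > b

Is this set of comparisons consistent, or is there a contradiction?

The single ordering c < d < m < k < b < a < h < f < e < g satisfies every listed relation, so no contradiction arises.

consistent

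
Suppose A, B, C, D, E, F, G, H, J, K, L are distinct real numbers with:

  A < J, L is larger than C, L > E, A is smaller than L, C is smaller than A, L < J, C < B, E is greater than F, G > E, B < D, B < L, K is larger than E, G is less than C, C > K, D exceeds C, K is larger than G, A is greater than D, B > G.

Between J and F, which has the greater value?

The relevant relations are F < E; E < K; K < C; C < B; B < D; D < A; A < L; L < J.
Chaining these gives F < E < K < C < B < D < A < L < J.
So F < J; J is the larger of the two.

J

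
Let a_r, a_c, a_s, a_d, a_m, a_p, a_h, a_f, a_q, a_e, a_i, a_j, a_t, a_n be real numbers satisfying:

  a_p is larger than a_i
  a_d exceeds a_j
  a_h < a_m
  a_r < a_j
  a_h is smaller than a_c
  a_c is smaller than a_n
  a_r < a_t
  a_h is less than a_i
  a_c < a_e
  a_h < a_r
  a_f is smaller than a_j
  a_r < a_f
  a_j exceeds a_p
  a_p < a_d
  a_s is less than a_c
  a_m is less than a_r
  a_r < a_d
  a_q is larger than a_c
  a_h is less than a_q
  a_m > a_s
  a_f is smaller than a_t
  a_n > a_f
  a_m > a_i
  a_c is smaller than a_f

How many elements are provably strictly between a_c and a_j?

Chaining upward from a_c reaches: a_f, a_t, a_n, a_q, a_d, a_e.
Chaining downward from a_j reaches: a_h, a_s, a_i, a_m, a_r, a_p, a_f.
Strictly between a_c and a_j are those in both lists: a_f — 1 element.

1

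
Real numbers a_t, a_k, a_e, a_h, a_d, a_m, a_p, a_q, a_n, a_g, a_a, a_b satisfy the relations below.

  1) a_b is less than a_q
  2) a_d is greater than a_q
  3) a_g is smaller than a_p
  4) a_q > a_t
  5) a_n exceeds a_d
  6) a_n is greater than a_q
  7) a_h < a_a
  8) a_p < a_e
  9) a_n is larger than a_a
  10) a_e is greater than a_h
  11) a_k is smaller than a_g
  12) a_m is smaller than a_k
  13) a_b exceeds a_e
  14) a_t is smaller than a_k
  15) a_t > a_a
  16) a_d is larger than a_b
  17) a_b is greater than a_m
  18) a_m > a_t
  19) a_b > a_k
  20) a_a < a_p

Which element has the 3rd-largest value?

Chaining the given pairs: a_h < a_a < a_t < a_m < a_k < a_g < a_p < a_e < a_b < a_q < a_d < a_n.
The 3rd largest is a_q.

a_q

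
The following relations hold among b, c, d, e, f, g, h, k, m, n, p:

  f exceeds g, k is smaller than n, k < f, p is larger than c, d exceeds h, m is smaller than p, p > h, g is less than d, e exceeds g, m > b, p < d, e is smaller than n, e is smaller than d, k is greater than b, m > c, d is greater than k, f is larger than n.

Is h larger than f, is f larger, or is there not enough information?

undetermined

Following every chain through h: above h we get p, d.
f is not reached, and no chain runs the other way from f to h.
So the given relations leave the order of h and f undetermined.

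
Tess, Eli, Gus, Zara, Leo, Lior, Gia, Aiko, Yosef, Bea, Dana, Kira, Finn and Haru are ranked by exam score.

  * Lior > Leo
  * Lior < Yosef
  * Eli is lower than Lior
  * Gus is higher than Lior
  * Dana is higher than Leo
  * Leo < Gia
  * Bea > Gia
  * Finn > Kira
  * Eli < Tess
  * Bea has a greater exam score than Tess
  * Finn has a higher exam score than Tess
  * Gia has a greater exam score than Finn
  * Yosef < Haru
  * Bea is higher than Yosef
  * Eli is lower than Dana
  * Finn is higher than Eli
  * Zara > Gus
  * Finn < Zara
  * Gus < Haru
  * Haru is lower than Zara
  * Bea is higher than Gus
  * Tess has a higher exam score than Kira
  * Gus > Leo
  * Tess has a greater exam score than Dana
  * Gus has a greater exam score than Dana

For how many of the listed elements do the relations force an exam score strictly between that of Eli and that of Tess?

The relations place Eli below Tess. An element lies strictly between them when it is forced above Eli and also forced below Tess.
Above Eli: {Dana, Lior, Yosef, Finn, Gia, Gus, Haru, Zara, Bea}. Below Tess: {Kira, Leo, Dana}.
Intersection: {Dana} — 1.

1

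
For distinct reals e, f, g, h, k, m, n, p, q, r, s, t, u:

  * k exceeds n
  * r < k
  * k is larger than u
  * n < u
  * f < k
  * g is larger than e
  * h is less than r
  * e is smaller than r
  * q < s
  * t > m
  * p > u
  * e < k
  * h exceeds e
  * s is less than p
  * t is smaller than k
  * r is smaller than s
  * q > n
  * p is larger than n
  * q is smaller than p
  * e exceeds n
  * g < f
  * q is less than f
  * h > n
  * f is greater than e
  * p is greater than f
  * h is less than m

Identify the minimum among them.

q is not least since n < q; e is not least since n < e; h is not least since n < h; g is not least since e < g; m is not least since h < m; t is not least since m < t; r is not least since h < r; f is not least since e < f; u is not least since n < u; s is not least since r < s; k is not least since u < k; p is not least since f < p.
Only n has nothing below it, so n is the minimum.

n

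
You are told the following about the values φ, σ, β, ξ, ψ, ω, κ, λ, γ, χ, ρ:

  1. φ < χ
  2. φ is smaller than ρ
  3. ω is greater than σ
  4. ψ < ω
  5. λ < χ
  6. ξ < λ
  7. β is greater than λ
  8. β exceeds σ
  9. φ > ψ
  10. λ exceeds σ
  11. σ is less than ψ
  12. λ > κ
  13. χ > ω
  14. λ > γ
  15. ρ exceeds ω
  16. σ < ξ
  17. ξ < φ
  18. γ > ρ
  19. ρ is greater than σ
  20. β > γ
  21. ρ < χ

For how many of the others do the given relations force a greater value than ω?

5

Directly above ω: ρ, χ.
One step further: γ (3 so far).
One step further: λ, β (5 so far).
No other element is forced above ω by the given relations, so the count is 5.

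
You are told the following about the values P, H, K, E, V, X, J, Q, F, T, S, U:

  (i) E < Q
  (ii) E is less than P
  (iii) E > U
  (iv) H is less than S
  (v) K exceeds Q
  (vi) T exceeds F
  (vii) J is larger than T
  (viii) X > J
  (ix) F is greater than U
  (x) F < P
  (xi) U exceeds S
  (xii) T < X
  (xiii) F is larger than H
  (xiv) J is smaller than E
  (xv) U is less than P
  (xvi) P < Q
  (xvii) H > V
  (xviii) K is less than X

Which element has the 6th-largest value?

J

Chaining the given pairs: V < H < S < U < F < T < J < E < P < Q < K < X.
The 6th largest is J.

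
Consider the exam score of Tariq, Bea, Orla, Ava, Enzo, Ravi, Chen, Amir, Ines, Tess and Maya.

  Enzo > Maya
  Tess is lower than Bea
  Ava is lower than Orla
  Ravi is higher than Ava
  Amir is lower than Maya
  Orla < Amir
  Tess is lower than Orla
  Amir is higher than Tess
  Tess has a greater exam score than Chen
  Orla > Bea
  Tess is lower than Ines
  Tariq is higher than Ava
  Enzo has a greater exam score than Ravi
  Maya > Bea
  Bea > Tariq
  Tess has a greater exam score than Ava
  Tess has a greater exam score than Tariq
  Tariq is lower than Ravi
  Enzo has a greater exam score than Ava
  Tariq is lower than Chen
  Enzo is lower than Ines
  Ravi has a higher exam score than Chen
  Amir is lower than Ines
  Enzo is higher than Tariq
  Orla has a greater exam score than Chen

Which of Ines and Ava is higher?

Ines

Ava < Tariq and Tariq < Chen give Ava < Chen.
Then Chen < Tess extends the chain to Tess.
Then Tess < Bea extends the chain to Bea.
Then Bea < Orla extends the chain to Orla.
Then Orla < Amir extends the chain to Amir.
Then Amir < Maya extends the chain to Maya.
With Maya < Enzo: Ava < Tariq < Chen < Tess < Bea < Orla < Amir < Maya < Enzo.
With Enzo < Ines: Ava < Tariq < Chen < Tess < Bea < Orla < Amir < Maya < Enzo < Ines.
So Ava < Ines; Ines is the higher of the two.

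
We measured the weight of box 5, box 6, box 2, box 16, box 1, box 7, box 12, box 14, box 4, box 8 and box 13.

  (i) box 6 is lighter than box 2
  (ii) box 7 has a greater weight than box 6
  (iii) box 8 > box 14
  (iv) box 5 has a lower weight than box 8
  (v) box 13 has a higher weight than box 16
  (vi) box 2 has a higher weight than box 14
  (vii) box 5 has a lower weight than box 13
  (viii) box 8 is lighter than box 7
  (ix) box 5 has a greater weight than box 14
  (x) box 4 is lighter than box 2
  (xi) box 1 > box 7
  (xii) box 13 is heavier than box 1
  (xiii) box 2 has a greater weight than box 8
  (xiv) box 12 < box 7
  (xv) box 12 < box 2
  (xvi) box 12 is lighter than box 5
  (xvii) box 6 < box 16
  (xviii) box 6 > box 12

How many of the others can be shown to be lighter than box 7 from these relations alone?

5

Directly below box 7: box 12, box 6, box 8.
One step further: box 14, box 5 (5 so far).
No other element is forced below box 7 by the given relations, so the count is 5.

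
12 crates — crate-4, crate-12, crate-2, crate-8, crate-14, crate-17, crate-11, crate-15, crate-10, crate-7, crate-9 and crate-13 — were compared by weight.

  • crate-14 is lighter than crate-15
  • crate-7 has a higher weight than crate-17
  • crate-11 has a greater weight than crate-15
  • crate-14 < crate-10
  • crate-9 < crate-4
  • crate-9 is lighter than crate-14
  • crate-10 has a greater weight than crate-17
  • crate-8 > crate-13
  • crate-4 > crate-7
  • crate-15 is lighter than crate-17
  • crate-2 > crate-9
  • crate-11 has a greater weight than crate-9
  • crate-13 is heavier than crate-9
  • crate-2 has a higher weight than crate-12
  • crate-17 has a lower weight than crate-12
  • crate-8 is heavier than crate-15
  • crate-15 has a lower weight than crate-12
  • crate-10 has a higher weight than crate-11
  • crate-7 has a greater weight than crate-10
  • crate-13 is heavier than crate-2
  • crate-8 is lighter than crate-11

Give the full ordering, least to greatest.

crate-9 < crate-14 < crate-15 < crate-17 < crate-12 < crate-2 < crate-13 < crate-8 < crate-11 < crate-10 < crate-7 < crate-4

Each adjacent pair is fixed by a given relation: crate-9 < crate-14; crate-14 < crate-15; crate-15 < crate-17; crate-17 < crate-12; crate-12 < crate-2; crate-2 < crate-13; crate-13 < crate-8; crate-8 < crate-11; crate-11 < crate-10; crate-10 < crate-7; crate-7 < crate-4. Chaining them end to end gives the full order.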